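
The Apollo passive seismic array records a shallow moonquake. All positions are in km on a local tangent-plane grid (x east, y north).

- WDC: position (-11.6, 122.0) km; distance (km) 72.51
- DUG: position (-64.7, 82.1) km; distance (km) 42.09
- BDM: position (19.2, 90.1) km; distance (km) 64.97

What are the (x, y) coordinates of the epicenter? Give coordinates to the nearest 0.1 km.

Circle about each station: (x + 11.6)² + (y − 122.0)² = 72.51²; (x + 64.7)² + (y − 82.1)² = 42.09²; (x − 19.2)² + (y − 90.1)² = 64.97².
Subtracting the WDC equation from the DUG and BDM equations removes the quadratic terms:
-106.2 x − 79.8 y = -605.93
61.6 x − 63.8 y = -5495.31
Solving the 2×2 system: x ≈ -34.2, y ≈ 53.1 km.

(-34.2, 53.1)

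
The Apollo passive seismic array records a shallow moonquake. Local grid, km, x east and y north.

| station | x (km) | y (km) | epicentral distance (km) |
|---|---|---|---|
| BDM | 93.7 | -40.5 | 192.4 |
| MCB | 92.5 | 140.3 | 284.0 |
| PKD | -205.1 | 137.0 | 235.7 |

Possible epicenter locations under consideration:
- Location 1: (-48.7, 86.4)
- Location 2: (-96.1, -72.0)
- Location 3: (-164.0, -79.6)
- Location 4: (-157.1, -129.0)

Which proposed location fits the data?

Location 2

For each candidate, compare |candidate − station| to the reported distance:
Location 1: residuals BDM 1.7, MCB 132.9, PKD 71.3 → max 132.9 km
Location 2: residuals BDM 0.0, MCB 0.0, PKD 0.0 → max 0.0 km
Location 3: residuals BDM 68.2, MCB 53.9, PKD 15.2 → max 68.2 km
Location 4: residuals BDM 73.6, MCB 83.2, PKD 34.6 → max 83.2 km
Only Location 2 has all residuals ≈ 0.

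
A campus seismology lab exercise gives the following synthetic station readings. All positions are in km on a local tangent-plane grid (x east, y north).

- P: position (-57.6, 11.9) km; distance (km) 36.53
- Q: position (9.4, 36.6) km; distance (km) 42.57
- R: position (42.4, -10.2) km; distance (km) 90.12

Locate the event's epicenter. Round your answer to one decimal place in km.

(-33.1, 39.0)

Circle about each station: (x + 57.6)² + (y − 11.9)² = 36.53²; (x − 9.4)² + (y − 36.6)² = 42.57²; (x − 42.4)² + (y + 10.2)² = 90.12².
Subtracting pairs of circle equations eliminates x²+y² and gives linear equations (the radical axes):
134.0 x + 49.4 y = -2509.21
200.0 x − 44.2 y = -8344.74
Solving the 2×2 system: x ≈ -33.1, y ≈ 39.0 km.
Check against P (with the unrounded x, y): √((x + 57.6)²+(y − 11.9)²) = 36.53 ≈ 36.53 km. ✓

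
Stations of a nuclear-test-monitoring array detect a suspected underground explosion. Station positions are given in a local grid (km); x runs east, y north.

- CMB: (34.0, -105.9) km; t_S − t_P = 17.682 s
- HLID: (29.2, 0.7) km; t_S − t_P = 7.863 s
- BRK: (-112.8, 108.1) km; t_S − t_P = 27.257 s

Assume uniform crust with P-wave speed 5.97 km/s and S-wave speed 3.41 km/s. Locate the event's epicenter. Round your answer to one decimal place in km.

x ≈ 87.1 km, y ≈ 24.3 km

Distance from S−P lag: d = Δt · v_P v_S / (v_P − v_S) = Δt · (5.97·3.41)/(5.97−3.41) ≈ 7.9522·Δt.
So d_CMB = 140.61, d_HLID = 62.53, d_BRK = 216.75 km.
Circle about each station: (x − 34.0)² + (y + 105.9)² = 140.61²; (x − 29.2)² + (y − 0.7)² = 62.53²; (x + 112.8)² + (y − 108.1)² = 216.75².
Subtracting the CMB equation from the HLID and BRK equations removes the quadratic terms:
-9.6 x + 213.2 y = 4343.49
-293.6 x + 428.0 y = -15170.75
Solving the 2×2 system: x ≈ 87.1, y ≈ 24.3 km.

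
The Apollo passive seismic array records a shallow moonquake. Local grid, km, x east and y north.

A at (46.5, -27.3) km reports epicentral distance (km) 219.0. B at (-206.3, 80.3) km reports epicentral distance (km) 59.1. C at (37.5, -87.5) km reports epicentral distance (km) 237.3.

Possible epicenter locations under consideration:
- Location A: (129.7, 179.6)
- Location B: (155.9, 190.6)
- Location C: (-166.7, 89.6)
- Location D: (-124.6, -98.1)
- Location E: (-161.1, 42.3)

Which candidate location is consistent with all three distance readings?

Location E

For each candidate, compare |candidate − station| to the reported distance:
Location A: residuals A 4.0, B 291.3, C 45.3 → max 291.3 km
Location B: residuals A 24.8, B 319.5, C 65.0 → max 319.5 km
Location C: residuals A 24.1, B 18.4, C 33.0 → max 33.0 km
Location D: residuals A 33.8, B 137.1, C 74.9 → max 137.1 km
Location E: residuals A 0.0, B 0.0, C 0.0 → max 0.0 km
Only Location E has all residuals ≈ 0.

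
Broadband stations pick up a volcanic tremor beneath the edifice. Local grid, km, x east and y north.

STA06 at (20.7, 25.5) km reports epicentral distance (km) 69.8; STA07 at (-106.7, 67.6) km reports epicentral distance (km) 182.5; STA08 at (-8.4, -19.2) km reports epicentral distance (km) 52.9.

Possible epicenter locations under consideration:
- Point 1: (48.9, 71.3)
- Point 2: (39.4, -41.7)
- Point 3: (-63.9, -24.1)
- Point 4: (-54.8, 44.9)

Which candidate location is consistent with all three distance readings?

Point 2

For each candidate, compare |candidate − station| to the reported distance:
Point 1: residuals STA06 16.0, STA07 26.9, STA08 54.2 → max 54.2 km
Point 2: residuals STA06 0.0, STA07 0.0, STA08 0.1 → max 0.1 km
Point 3: residuals STA06 28.3, STA07 81.3, STA08 2.8 → max 81.3 km
Point 4: residuals STA06 8.2, STA07 125.9, STA08 26.2 → max 125.9 km
Only Point 2 has all residuals ≈ 0.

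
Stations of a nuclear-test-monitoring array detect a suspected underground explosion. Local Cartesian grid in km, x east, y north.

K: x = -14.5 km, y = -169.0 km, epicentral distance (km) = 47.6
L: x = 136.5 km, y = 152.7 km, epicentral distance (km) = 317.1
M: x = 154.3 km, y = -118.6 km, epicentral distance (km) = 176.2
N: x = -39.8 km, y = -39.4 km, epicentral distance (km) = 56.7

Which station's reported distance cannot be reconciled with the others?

N

Solve using three stations at a time. Using K, L, M (subtract circle equations pairwise → linear system) gives (x, y) ≈ (-21.9, -122.0).
Distances from that point to each station vs reported:
  K: calculated 47.6 vs reported 47.6 → residual 0.0 km
  L: calculated 317.1 vs reported 317.1 → residual 0.0 km
  M: calculated 176.2 vs reported 176.2 → residual 0.0 km
  N: calculated 84.5 vs reported 56.7 → residual 27.8 km
K, L, M are mutually consistent (residuals ≈ 0); N is off by 27.8 km.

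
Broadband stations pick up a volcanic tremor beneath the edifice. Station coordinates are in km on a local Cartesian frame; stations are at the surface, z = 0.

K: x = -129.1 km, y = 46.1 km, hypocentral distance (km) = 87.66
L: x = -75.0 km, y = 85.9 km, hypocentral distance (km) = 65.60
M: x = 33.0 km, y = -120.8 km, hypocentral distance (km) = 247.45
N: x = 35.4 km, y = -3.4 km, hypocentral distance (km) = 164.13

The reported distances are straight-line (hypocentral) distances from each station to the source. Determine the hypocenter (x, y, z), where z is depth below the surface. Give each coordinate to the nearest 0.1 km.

Each station gives a sphere (x−x_i)² + (y−y_i)² + z² = d_i² (stations at z=0).
Subtracting the K sphere from L and M: z² cancels, leaving linear equations in x and y:
108.2 x + 79.6 y = -2407.29
324.2 x − 333.8 y = -56657.61
Solving: x ≈ -85.808, y ≈ 86.395 km (keep extra digits for the depth step; rounded: -85.8, 86.4).
Then from the K sphere: z² = 87.66² − (x + 129.1)² − (y − 46.1)² with x = -85.808, y = 86.395, so z ≈ 64.702 ≈ 64.7 km.
Check against N (with the unrounded solution): distance 164.14 ≈ 164.13 km. ✓

(-85.8, 86.4, 64.7)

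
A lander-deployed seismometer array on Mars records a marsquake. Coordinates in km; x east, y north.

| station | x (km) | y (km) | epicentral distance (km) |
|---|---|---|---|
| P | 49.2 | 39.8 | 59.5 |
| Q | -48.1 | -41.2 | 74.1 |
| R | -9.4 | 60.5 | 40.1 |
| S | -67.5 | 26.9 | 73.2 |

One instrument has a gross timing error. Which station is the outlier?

Solve using three stations at a time. Using P, Q, R (subtract circle equations pairwise → linear system) gives (x, y) ≈ (-7.1, 20.5).
Distances from that point to each station vs reported:
  P: calculated 59.5 vs reported 59.5 → residual 0.0 km
  Q: calculated 74.1 vs reported 74.1 → residual 0.0 km
  R: calculated 40.1 vs reported 40.1 → residual 0.0 km
  S: calculated 60.8 vs reported 73.2 → residual 12.4 km
P, Q, R are mutually consistent (residuals ≈ 0); S is off by 12.4 km.

S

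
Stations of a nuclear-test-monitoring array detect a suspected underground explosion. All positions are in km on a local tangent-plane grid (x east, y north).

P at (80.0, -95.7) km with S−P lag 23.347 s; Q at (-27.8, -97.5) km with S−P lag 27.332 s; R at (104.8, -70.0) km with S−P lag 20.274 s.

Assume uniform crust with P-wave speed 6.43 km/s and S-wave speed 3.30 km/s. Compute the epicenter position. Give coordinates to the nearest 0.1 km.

66.5 km east, 62.0 km north

Distance from S−P lag: d = Δt · v_P v_S / (v_P − v_S) = Δt · (6.43·3.30)/(6.43−3.30) ≈ 6.7792·Δt.
So d_P = 158.27, d_Q = 185.29, d_R = 137.44 km.
Circle about each station: (x − 80.0)² + (y + 95.7)² = 158.27²; (x + 27.8)² + (y + 97.5)² = 185.29²; (x − 104.8)² + (y + 70.0)² = 137.44².
Subtracting the P equation from the Q and R equations removes the quadratic terms:
-215.6 x − 3.6 y = -14562.39
49.6 x + 51.4 y = 6484.19
Solving the 2×2 system: x ≈ 66.5, y ≈ 62.0 km.
Check against P (with the unrounded x, y): √((x − 80.0)²+(y + 95.7)²) = 158.25 ≈ 158.27 km. ✓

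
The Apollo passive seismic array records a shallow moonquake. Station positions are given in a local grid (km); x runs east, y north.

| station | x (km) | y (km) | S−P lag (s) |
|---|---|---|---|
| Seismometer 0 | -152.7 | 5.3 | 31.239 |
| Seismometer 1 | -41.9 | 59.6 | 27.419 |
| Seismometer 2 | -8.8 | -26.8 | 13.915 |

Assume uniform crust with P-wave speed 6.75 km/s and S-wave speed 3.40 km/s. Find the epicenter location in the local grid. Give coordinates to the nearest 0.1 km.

Distance from S−P lag: d = Δt · v_P v_S / (v_P − v_S) = Δt · (6.75·3.40)/(6.75−3.40) ≈ 6.8507·Δt.
So d_Seismometer 0 = 214.01, d_Seismometer 1 = 187.84, d_Seismometer 2 = 95.33 km.
Circle about each station: (x + 152.7)² + (y − 5.3)² = 214.01²; (x + 41.9)² + (y − 59.6)² = 187.84²; (x + 8.8)² + (y + 26.8)² = 95.33².
Subtracting pairs of circle equations eliminates x²+y² and gives linear equations (the radical axes):
221.6 x + 108.6 y = -7521.20
287.8 x − 64.2 y = 14162.77
Solving the 2×2 system: x ≈ 23.2, y ≈ -116.6 km.
Check against Seismometer 0 (with the unrounded x, y): √((x + 152.7)²+(y − 5.3)²) = 214.01 ≈ 214.01 km. ✓

(23.2, -116.6)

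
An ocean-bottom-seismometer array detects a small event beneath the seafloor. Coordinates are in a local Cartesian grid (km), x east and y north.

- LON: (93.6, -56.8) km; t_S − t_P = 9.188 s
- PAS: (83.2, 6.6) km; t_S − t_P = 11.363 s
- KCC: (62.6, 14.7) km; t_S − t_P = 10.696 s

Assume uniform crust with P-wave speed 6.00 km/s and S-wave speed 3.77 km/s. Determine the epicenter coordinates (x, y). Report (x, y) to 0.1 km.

Distance from S−P lag: d = Δt · v_P v_S / (v_P − v_S) = Δt · (6.00·3.77)/(6.00−3.77) ≈ 10.1435·Δt.
So d_LON = 93.20, d_PAS = 115.26, d_KCC = 108.49 km.
Circle about each station: (x − 93.6)² + (y + 56.8)² = 93.20²; (x − 83.2)² + (y − 6.6)² = 115.26²; (x − 62.6)² + (y − 14.7)² = 108.49².
Subtracting pairs of circle equations eliminates x²+y² and gives linear equations (the radical axes):
-20.8 x + 126.8 y = -9620.03
-62.0 x + 143.0 y = -10936.19
Solving the 2×2 system: x ≈ 2.3, y ≈ -75.5 km.
Check against LON (with the unrounded x, y): √((x − 93.6)²+(y + 56.8)²) = 93.23 ≈ 93.20 km. ✓

x ≈ 2.3 km, y ≈ -75.5 km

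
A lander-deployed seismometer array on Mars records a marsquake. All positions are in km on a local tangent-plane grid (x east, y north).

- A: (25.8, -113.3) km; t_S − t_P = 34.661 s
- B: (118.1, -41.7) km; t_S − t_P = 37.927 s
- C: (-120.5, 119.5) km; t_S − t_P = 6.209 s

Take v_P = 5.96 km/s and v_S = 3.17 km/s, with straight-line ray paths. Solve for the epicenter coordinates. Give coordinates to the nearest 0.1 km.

Distance from S−P lag: d = Δt · v_P v_S / (v_P − v_S) = Δt · (5.96·3.17)/(5.96−3.17) ≈ 6.7718·Δt.
So d_A = 234.72, d_B = 256.83, d_C = 42.05 km.
Circle about each station: (x − 25.8)² + (y + 113.3)² = 234.72²; (x − 118.1)² + (y + 41.7)² = 256.83²; (x + 120.5)² + (y − 119.5)² = 42.05².
Subtracting the A equation from the B and C equations removes the quadratic terms:
184.6 x + 143.2 y = -8684.20
-292.6 x + 465.6 y = 68623.25
Solving the 2×2 system: x ≈ -108.5, y ≈ 79.2 km.

x ≈ -108.5 km, y ≈ 79.2 km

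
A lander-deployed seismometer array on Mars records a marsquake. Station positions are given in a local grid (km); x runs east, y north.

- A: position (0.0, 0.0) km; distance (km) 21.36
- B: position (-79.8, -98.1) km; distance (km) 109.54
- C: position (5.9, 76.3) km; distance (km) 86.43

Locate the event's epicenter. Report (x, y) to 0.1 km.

-20.5 km east, -6.0 km north

Circle about each station: x² + y² = 21.36²; (x + 79.8)² + (y + 98.1)² = 109.54²; (x − 5.9)² + (y − 76.3)² = 86.43².
Subtracting the A equation from the B and C equations removes the quadratic terms:
-159.6 x − 196.2 y = 4448.89
11.8 x + 152.6 y = -1157.40
Solving the 2×2 system: x ≈ -20.5, y ≈ -6.0 km.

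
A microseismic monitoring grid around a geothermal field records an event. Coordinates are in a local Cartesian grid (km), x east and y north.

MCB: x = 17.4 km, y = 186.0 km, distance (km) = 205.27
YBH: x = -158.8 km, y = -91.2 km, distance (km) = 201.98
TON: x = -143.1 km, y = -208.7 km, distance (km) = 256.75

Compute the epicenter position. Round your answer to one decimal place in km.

(29.8, -18.9)

Circle about each station: (x − 17.4)² + (y − 186.0)² = 205.27²; (x + 158.8)² + (y + 91.2)² = 201.98²; (x + 143.1)² + (y + 208.7)² = 256.75².
Subtracting pairs of circle equations eliminates x²+y² and gives linear equations (the radical axes):
-352.4 x − 554.4 y = -24.03
-321.0 x − 789.4 y = 5349.75
Solving the 2×2 system: x ≈ 29.8, y ≈ -18.9 km.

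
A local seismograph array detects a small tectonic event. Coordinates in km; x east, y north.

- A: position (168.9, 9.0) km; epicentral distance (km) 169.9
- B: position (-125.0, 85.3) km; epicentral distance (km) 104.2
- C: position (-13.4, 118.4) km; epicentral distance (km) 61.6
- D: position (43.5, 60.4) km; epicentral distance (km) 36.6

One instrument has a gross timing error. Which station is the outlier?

Solve using three stations at a time. Using A, C, D (subtract circle equations pairwise → linear system) gives (x, y) ≈ (6.9, 60.3).
Distances from that point to each station vs reported:
  A: calculated 169.9 vs reported 169.9 → residual 0.0 km
  B: calculated 134.3 vs reported 104.2 → residual 30.1 km
  C: calculated 61.6 vs reported 61.6 → residual 0.0 km
  D: calculated 36.6 vs reported 36.6 → residual 0.0 km
A, C, D are mutually consistent (residuals ≈ 0); B is off by 30.1 km.

B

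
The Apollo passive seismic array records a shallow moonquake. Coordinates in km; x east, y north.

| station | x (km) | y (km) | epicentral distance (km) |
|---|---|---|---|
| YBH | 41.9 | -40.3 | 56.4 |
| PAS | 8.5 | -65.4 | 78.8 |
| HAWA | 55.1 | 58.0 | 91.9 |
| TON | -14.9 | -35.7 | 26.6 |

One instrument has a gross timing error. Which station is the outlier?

Solve using three stations at a time. Using YBH, HAWA, TON (subtract circle equations pairwise → linear system) gives (x, y) ≈ (-6.1, -10.6).
Distances from that point to each station vs reported:
  YBH: calculated 56.4 vs reported 56.4 → residual 0.0 km
  PAS: calculated 56.7 vs reported 78.8 → residual 22.1 km
  HAWA: calculated 91.9 vs reported 91.9 → residual 0.0 km
  TON: calculated 26.6 vs reported 26.6 → residual 0.0 km
YBH, HAWA, TON are mutually consistent (residuals ≈ 0); PAS is off by 22.1 km.

PAS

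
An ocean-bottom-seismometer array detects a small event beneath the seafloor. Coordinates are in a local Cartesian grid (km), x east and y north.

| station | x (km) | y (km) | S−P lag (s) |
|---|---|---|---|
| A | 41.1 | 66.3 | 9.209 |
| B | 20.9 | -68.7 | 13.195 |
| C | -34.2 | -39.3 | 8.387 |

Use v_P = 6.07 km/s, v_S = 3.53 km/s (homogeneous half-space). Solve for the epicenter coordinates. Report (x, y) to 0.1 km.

x ≈ -28.2 km, y ≈ 31.2 km

Distance from S−P lag: d = Δt · v_P v_S / (v_P − v_S) = Δt · (6.07·3.53)/(6.07−3.53) ≈ 8.4359·Δt.
So d_A = 77.69, d_B = 111.31, d_C = 70.75 km.
Circle about each station: (x − 41.1)² + (y − 66.3)² = 77.69²; (x − 20.9)² + (y + 68.7)² = 111.31²; (x + 34.2)² + (y + 39.3)² = 70.75².
Subtracting pairs of circle equations eliminates x²+y² and gives linear equations (the radical axes):
-40.4 x − 270.0 y = -7282.58
-150.6 x − 211.2 y = -2340.60
Solving the 2×2 system: x ≈ -28.2, y ≈ 31.2 km.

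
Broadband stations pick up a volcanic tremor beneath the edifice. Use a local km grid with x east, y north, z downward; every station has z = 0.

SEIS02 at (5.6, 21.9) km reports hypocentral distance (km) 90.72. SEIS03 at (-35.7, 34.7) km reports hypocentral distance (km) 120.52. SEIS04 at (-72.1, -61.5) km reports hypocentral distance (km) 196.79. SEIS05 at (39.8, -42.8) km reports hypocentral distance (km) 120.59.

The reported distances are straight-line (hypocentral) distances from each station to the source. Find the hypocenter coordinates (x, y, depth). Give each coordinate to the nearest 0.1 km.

x ≈ 72.4 km, y ≈ 64.6 km, depth ≈ 44.1 km

Each station gives a sphere (x−x_i)² + (y−y_i)² + z² = d_i² (stations at z=0).
Subtracting the SEIS02 sphere from SEIS03 and SEIS04: z² cancels, leaving linear equations in x and y:
-82.6 x + 25.6 y = -4327.34
-155.4 x − 166.8 y = -22026.50
Solving: x ≈ 72.408, y ≈ 64.594 km (keep extra digits for the depth step; rounded: 72.4, 64.6).
Then from the SEIS02 sphere: z² = 90.72² − (x − 5.6)² − (y − 21.9)² with x = 72.408, y = 64.594, so z ≈ 44.091 ≈ 44.1 km.
Check against SEIS05 (with the unrounded solution): distance 120.58 ≈ 120.59 km. ✓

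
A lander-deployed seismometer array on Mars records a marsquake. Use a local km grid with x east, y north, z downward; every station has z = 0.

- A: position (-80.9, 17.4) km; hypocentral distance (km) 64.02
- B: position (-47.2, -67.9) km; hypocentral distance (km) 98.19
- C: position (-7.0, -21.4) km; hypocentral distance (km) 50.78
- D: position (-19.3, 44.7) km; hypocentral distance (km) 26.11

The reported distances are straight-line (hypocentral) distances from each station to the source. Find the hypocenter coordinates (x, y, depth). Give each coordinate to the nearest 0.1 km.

Each station gives a sphere (x−x_i)² + (y−y_i)² + z² = d_i² (stations at z=0).
Subtracting the A sphere from B and C: z² cancels, leaving linear equations in x and y:
67.4 x − 170.6 y = -5552.04
147.8 x − 77.6 y = -4820.66
Solving: x ≈ -19.594, y ≈ 24.803 km (keep extra digits for the depth step; rounded: -19.6, 24.8).
Then from the A sphere: z² = 64.02² − (x + 80.9)² − (y − 17.4)² with x = -19.594, y = 24.803, so z ≈ 16.892 ≈ 16.9 km.

x ≈ -19.6 km, y ≈ 24.8 km, depth ≈ 16.9 km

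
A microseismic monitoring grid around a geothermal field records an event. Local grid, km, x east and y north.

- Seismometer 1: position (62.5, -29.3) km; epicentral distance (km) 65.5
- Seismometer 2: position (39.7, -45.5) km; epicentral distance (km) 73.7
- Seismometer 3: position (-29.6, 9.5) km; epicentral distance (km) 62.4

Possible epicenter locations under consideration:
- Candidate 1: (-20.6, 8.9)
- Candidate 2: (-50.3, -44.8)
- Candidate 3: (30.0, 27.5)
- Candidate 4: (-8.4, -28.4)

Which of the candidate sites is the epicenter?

Candidate 3

For each candidate, compare |candidate − station| to the reported distance:
Candidate 1: residuals Seismometer 1 26.0, Seismometer 2 7.5, Seismometer 3 53.4 → max 53.4 km
Candidate 2: residuals Seismometer 1 48.4, Seismometer 2 16.3, Seismometer 3 4.3 → max 48.4 km
Candidate 3: residuals Seismometer 1 0.1, Seismometer 2 0.1, Seismometer 3 0.1 → max 0.1 km
Candidate 4: residuals Seismometer 1 5.4, Seismometer 2 22.7, Seismometer 3 19.0 → max 22.7 km
Only Candidate 3 has all residuals ≈ 0.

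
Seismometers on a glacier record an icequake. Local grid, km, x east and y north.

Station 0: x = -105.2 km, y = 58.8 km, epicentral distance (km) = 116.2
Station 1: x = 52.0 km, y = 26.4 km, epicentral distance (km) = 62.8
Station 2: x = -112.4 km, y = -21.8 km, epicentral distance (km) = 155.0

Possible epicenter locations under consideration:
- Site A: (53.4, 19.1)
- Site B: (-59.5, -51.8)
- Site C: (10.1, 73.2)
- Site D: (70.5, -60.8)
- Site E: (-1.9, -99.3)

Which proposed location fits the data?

For each candidate, compare |candidate − station| to the reported distance:
Site A: residuals Station 0 47.3, Station 1 55.4, Station 2 15.8 → max 55.4 km
Site B: residuals Station 0 3.5, Station 1 73.4, Station 2 94.2 → max 94.2 km
Site C: residuals Station 0 0.0, Station 1 0.0, Station 2 0.0 → max 0.0 km
Site D: residuals Station 0 96.3, Station 1 26.3, Station 2 32.0 → max 96.3 km
Site E: residuals Station 0 72.7, Station 1 74.0, Station 2 20.0 → max 74.0 km
Only Site C has all residuals ≈ 0.

Site C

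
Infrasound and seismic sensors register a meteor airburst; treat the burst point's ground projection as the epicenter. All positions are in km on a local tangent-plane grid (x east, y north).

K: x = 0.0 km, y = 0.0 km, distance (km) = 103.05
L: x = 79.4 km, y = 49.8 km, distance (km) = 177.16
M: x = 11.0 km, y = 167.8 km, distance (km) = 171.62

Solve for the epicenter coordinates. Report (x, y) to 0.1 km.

Circle about each station: x² + y² = 103.05²; (x − 79.4)² + (y − 49.8)² = 177.16²; (x − 11.0)² + (y − 167.8)² = 171.62².
Subtracting the K equation from the L and M equations removes the quadratic terms:
158.8 x + 99.6 y = -11981.96
22.0 x + 335.6 y = 9443.72
Solving the 2×2 system: x ≈ -97.1, y ≈ 34.5 km.

x ≈ -97.1 km, y ≈ 34.5 km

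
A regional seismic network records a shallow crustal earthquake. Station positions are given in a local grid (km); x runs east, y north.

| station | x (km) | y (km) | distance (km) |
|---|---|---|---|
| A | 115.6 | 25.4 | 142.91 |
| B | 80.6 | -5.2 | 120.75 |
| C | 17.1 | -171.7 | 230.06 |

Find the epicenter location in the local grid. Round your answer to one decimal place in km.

Circle about each station: (x − 115.6)² + (y − 25.4)² = 142.91²; (x − 80.6)² + (y + 5.2)² = 120.75²; (x − 17.1)² + (y + 171.7)² = 230.06².
Subtracting pairs of circle equations eliminates x²+y² and gives linear equations (the radical axes):
-70.0 x − 61.2 y = -1642.41
-197.0 x − 394.2 y = -16739.56
Solving the 2×2 system: x ≈ -24.3, y ≈ 54.6 km.

(-24.3, 54.6)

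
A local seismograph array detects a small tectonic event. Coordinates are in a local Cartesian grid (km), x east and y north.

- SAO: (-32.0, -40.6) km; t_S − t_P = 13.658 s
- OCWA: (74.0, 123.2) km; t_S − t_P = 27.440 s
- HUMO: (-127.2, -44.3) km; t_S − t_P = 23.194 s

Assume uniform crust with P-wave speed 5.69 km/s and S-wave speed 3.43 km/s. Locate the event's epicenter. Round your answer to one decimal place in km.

(60.8, -113.4)

Distance from S−P lag: d = Δt · v_P v_S / (v_P − v_S) = Δt · (5.69·3.43)/(5.69−3.43) ≈ 8.6357·Δt.
So d_SAO = 117.95, d_OCWA = 236.96, d_HUMO = 200.30 km.
Circle about each station: (x + 32.0)² + (y + 40.6)² = 117.95²; (x − 74.0)² + (y − 123.2)² = 236.96²; (x + 127.2)² + (y + 44.3)² = 200.30².
Subtracting pairs of circle equations eliminates x²+y² and gives linear equations (the radical axes):
212.0 x + 327.6 y = -24255.96
-190.4 x − 7.4 y = -10737.92
Solving the 2×2 system: x ≈ 60.8, y ≈ -113.4 km.
Check against SAO (with the unrounded x, y): √((x + 32.0)²+(y + 40.6)²) = 117.94 ≈ 117.95 km. ✓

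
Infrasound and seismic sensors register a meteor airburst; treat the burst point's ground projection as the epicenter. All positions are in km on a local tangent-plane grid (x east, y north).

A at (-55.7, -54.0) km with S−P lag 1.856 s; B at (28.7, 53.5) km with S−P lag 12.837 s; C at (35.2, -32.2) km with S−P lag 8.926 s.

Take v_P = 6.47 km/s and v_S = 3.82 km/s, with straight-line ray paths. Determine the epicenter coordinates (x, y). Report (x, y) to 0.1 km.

-47.8 km east, -38.6 km north

Distance from S−P lag: d = Δt · v_P v_S / (v_P − v_S) = Δt · (6.47·3.82)/(6.47−3.82) ≈ 9.3266·Δt.
So d_A = 17.31, d_B = 119.73, d_C = 83.25 km.
Circle about each station: (x + 55.7)² + (y + 54.0)² = 17.31²; (x − 28.7)² + (y − 53.5)² = 119.73²; (x − 35.2)² + (y + 32.2)² = 83.25².
Subtracting the A equation from the B and C equations removes the quadratic terms:
168.8 x + 215.0 y = -16368.19
181.8 x + 43.6 y = -10373.54
Solving the 2×2 system: x ≈ -47.8, y ≈ -38.6 km.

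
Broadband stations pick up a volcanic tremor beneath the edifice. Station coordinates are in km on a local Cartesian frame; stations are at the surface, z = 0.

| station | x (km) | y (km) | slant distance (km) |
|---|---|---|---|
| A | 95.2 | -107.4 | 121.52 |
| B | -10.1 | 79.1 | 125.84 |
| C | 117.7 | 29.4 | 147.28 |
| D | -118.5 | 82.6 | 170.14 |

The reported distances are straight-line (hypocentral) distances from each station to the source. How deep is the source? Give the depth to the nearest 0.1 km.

17.5 km

Each station gives a sphere (x−x_i)² + (y−y_i)² + z² = d_i² (stations at z=0).
Subtracting the A sphere from B and C: z² cancels, leaving linear equations in x and y:
-210.6 x + 373.0 y = -15307.58
45.0 x + 273.6 y = -12804.44
Solving: x ≈ -7.901, y ≈ -45.500 km (keep extra digits for the depth step; rounded: -7.9, -45.5).
Then from the A sphere: z² = 121.52² − (x − 95.2)² − (y + 107.4)² with x = -7.901, y = -45.500, so z ≈ 17.484 ≈ 17.5 km.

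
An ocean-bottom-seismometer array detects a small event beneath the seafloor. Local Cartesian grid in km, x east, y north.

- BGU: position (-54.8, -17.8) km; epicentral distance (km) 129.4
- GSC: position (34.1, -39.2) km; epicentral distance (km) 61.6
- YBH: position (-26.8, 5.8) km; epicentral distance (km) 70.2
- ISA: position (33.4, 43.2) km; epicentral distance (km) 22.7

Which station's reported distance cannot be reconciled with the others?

Solve using three stations at a time. Using GSC, YBH, ISA (subtract circle equations pairwise → linear system) gives (x, y) ≈ (41.5, 22.0).
Distances from that point to each station vs reported:
  BGU: calculated 104.2 vs reported 129.4 → residual 25.2 km
  GSC: calculated 61.6 vs reported 61.6 → residual 0.0 km
  YBH: calculated 70.2 vs reported 70.2 → residual 0.0 km
  ISA: calculated 22.7 vs reported 22.7 → residual 0.0 km
GSC, YBH, ISA are mutually consistent (residuals ≈ 0); BGU is off by 25.2 km.

BGU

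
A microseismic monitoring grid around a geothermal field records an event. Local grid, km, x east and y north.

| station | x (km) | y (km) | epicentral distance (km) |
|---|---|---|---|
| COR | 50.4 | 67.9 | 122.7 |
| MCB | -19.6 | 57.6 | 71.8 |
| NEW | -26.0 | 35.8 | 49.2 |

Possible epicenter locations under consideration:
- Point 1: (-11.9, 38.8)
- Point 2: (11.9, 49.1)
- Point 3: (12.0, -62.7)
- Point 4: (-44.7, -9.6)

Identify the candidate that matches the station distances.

For each candidate, compare |candidate − station| to the reported distance:
Point 1: residuals COR 53.9, MCB 51.5, NEW 34.8 → max 53.9 km
Point 2: residuals COR 79.9, MCB 39.2, NEW 9.0 → max 79.9 km
Point 3: residuals COR 13.4, MCB 52.6, NEW 56.4 → max 56.4 km
Point 4: residuals COR 0.0, MCB 0.1, NEW 0.1 → max 0.1 km
Only Point 4 has all residuals ≈ 0.

Point 4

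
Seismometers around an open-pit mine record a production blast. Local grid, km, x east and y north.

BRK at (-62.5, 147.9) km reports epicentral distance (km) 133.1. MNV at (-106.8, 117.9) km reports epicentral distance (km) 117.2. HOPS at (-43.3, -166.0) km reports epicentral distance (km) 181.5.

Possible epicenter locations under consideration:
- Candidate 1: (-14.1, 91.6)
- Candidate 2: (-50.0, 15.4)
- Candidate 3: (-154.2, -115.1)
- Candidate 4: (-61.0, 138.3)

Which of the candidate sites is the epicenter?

Candidate 2

For each candidate, compare |candidate − station| to the reported distance:
Candidate 1: residuals BRK 58.9, MNV 20.8, HOPS 77.7 → max 77.7 km
Candidate 2: residuals BRK 0.0, MNV 0.0, HOPS 0.0 → max 0.0 km
Candidate 3: residuals BRK 145.4, MNV 120.6, HOPS 59.5 → max 145.4 km
Candidate 4: residuals BRK 123.4, MNV 67.1, HOPS 123.3 → max 123.4 km
Only Candidate 2 has all residuals ≈ 0.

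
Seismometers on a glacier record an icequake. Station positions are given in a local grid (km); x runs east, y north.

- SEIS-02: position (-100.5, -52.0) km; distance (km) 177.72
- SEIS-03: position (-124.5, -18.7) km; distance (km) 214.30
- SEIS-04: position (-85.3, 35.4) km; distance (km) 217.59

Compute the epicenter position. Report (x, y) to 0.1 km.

Circle about each station: (x + 100.5)² + (y + 52.0)² = 177.72²; (x + 124.5)² + (y + 18.7)² = 214.30²; (x + 85.3)² + (y − 35.4)² = 217.59².
Subtracting the SEIS-02 equation from the SEIS-03 and SEIS-04 equations removes the quadratic terms:
-48.0 x + 66.6 y = -11294.40
30.4 x + 174.8 y = -20036.01
Solving the 2×2 system: x ≈ 61.4, y ≈ -125.3 km.

61.4 km east, -125.3 km north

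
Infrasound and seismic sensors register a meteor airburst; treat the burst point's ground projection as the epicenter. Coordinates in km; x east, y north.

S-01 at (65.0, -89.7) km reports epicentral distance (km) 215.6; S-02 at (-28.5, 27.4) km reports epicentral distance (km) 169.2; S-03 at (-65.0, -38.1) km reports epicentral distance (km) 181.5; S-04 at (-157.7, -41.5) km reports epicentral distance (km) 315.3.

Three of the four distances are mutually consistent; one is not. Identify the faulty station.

Solve using three stations at a time. Using S-01, S-02, S-04 (subtract circle equations pairwise → linear system) gives (x, y) ≈ (112.8, 120.6).
Distances from that point to each station vs reported:
  S-01: calculated 215.6 vs reported 215.6 → residual 0.0 km
  S-02: calculated 169.2 vs reported 169.2 → residual 0.0 km
  S-03: calculated 238.3 vs reported 181.5 → residual 56.8 km
  S-04: calculated 315.3 vs reported 315.3 → residual 0.0 km
S-01, S-02, S-04 are mutually consistent (residuals ≈ 0); S-03 is off by 56.8 km.

S-03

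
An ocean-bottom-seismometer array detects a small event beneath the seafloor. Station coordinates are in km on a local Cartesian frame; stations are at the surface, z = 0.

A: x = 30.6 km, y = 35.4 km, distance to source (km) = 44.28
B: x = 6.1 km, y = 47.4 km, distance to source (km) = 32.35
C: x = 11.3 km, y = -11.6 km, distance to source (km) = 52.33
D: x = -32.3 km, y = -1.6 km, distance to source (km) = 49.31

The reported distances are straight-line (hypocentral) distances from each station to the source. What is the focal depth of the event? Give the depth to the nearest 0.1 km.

Each station gives a sphere (x−x_i)² + (y−y_i)² + z² = d_i² (stations at z=0).
Subtracting the A sphere from B and C: z² cancels, leaving linear equations in x and y:
-49.0 x + 24.0 y = 1008.65
-38.6 x − 94.0 y = -2704.98
Solving: x ≈ -5.403, y ≈ 30.995 km (keep extra digits for the depth step; rounded: -5.4, 31.0).
Then from the A sphere: z² = 44.28² − (x − 30.6)² − (y − 35.4)² with x = -5.403, y = 30.995, so z ≈ 25.399 ≈ 25.4 km.

depth ≈ 25.4 km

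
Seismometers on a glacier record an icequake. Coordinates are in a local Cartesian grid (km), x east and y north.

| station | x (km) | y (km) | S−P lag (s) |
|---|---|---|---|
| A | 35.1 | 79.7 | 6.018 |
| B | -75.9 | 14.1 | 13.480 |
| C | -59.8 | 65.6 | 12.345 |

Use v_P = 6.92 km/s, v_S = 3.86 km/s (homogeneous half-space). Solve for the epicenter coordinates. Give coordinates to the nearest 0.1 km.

Distance from S−P lag: d = Δt · v_P v_S / (v_P − v_S) = Δt · (6.92·3.86)/(6.92−3.86) ≈ 8.7292·Δt.
So d_A = 52.53, d_B = 117.67, d_C = 107.76 km.
Circle about each station: (x − 35.1)² + (y − 79.7)² = 52.53²; (x + 75.9)² + (y − 14.1)² = 117.67²; (x + 59.8)² + (y − 65.6)² = 107.76².
Subtracting the A equation from the B and C equations removes the quadratic terms:
-222.0 x − 131.2 y = -12711.31
-189.8 x − 28.2 y = -8557.52
Solving the 2×2 system: x ≈ 41.0, y ≈ 27.5 km.

41.0 km east, 27.5 km north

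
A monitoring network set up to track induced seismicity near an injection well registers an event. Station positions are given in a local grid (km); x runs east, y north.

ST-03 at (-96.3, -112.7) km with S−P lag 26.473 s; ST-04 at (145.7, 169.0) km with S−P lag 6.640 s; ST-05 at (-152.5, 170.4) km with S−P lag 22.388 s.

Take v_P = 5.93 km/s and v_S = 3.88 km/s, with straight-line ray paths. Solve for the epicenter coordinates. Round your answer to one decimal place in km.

Distance from S−P lag: d = Δt · v_P v_S / (v_P − v_S) = Δt · (5.93·3.88)/(5.93−3.88) ≈ 11.2236·Δt.
So d_ST-03 = 297.12, d_ST-04 = 74.52, d_ST-05 = 251.27 km.
Circle about each station: (x + 96.3)² + (y + 112.7)² = 297.12²; (x − 145.7)² + (y − 169.0)² = 74.52²; (x + 152.5)² + (y − 170.4)² = 251.27².
Subtracting pairs of circle equations eliminates x²+y² and gives linear equations (the radical axes):
484.0 x + 563.4 y = 110541.57
-112.4 x + 566.2 y = 55461.11
Solving the 2×2 system: x ≈ 92.9, y ≈ 116.4 km.
Check against ST-03 (with the unrounded x, y): √((x + 96.3)²+(y + 112.7)²) = 297.12 ≈ 297.12 km. ✓

x ≈ 92.9 km, y ≈ 116.4 km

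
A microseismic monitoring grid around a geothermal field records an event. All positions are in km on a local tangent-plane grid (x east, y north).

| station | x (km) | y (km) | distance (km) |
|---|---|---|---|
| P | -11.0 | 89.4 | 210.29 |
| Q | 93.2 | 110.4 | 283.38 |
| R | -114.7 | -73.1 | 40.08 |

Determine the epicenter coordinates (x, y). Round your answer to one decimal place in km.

Circle about each station: (x + 11.0)² + (y − 89.4)² = 210.29²; (x − 93.2)² + (y − 110.4)² = 283.38²; (x + 114.7)² + (y + 73.1)² = 40.08².
Subtracting the P equation from the Q and R equations removes the quadratic terms:
208.4 x + 42.0 y = -23321.30
-207.4 x − 325.0 y = 53001.82
Solving the 2×2 system: x ≈ -90.7, y ≈ -105.2 km.

(-90.7, -105.2)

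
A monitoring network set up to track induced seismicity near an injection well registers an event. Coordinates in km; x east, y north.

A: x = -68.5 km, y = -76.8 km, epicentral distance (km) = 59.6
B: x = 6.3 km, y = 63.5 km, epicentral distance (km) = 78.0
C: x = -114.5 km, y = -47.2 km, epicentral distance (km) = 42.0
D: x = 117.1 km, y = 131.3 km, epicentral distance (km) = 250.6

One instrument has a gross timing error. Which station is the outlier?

B

Solve using three stations at a time. Using A, C, D (subtract circle equations pairwise → linear system) gives (x, y) ≈ (-83.3, -19.1).
Distances from that point to each station vs reported:
  A: calculated 59.6 vs reported 59.6 → residual 0.0 km
  B: calculated 121.9 vs reported 78.0 → residual 43.9 km
  C: calculated 42.0 vs reported 42.0 → residual 0.0 km
  D: calculated 250.6 vs reported 250.6 → residual 0.0 km
A, C, D are mutually consistent (residuals ≈ 0); B is off by 43.9 km.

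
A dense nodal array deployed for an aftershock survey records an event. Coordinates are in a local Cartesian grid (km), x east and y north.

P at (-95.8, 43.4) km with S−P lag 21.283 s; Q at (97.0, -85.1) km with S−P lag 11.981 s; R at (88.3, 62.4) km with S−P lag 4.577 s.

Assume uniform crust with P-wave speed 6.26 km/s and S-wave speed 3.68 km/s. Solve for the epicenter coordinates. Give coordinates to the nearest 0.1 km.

Distance from S−P lag: d = Δt · v_P v_S / (v_P − v_S) = Δt · (6.26·3.68)/(6.26−3.68) ≈ 8.9290·Δt.
So d_P = 190.04, d_Q = 106.98, d_R = 40.87 km.
Circle about each station: (x + 95.8)² + (y − 43.4)² = 190.04²; (x − 97.0)² + (y + 85.1)² = 106.98²; (x − 88.3)² + (y − 62.4)² = 40.87².
Subtracting the P equation from the Q and R equations removes the quadratic terms:
385.6 x − 257.0 y = 30260.29
368.2 x + 38.0 y = 35074.29
Solving the 2×2 system: x ≈ 93.0, y ≈ 21.8 km.
Check against P (with the unrounded x, y): √((x + 95.8)²+(y − 43.4)²) = 190.04 ≈ 190.04 km. ✓

93.0 km east, 21.8 km north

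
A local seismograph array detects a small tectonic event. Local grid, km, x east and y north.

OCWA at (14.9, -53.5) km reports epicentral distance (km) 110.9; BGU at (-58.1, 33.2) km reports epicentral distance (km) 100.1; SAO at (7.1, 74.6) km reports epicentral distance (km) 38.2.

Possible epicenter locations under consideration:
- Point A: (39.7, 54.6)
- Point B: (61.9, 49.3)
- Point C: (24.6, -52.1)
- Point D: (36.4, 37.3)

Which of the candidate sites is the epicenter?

For each candidate, compare |candidate − station| to the reported distance:
Point A: residuals OCWA 0.0, BGU 0.0, SAO 0.0 → max 0.0 km
Point B: residuals OCWA 2.1, BGU 21.0, SAO 22.2 → max 22.2 km
Point C: residuals OCWA 101.1, BGU 18.7, SAO 89.7 → max 101.1 km
Point D: residuals OCWA 17.6, BGU 5.5, SAO 9.2 → max 17.6 km
Only Point A has all residuals ≈ 0.

Point A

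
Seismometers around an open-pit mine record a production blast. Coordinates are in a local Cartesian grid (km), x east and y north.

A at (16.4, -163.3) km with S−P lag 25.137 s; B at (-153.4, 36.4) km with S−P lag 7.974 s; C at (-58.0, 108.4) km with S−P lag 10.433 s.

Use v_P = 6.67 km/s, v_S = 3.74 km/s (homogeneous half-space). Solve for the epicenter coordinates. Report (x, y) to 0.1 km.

Distance from S−P lag: d = Δt · v_P v_S / (v_P − v_S) = Δt · (6.67·3.74)/(6.67−3.74) ≈ 8.5139·Δt.
So d_A = 214.01, d_B = 67.89, d_C = 88.83 km.
Circle about each station: (x − 16.4)² + (y + 163.3)² = 214.01²; (x + 153.4)² + (y − 36.4)² = 67.89²; (x + 58.0)² + (y − 108.4)² = 88.83².
Subtracting the A equation from the B and C equations removes the quadratic terms:
-339.6 x + 399.4 y = 39111.90
-148.8 x + 543.4 y = 26088.22
Solving the 2×2 system: x ≈ -86.6, y ≈ 24.3 km.
Check against A (with the unrounded x, y): √((x − 16.4)²+(y + 163.3)²) = 214.01 ≈ 214.01 km. ✓

-86.6 km east, 24.3 km north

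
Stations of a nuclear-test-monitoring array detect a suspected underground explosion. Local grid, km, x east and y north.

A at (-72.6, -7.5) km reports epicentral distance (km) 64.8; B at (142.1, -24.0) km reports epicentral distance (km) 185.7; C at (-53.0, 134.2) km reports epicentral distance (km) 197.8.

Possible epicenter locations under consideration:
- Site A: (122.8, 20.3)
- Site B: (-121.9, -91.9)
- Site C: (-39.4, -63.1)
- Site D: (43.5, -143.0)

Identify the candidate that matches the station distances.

For each candidate, compare |candidate − station| to the reported distance:
Site A: residuals A 132.6, B 137.4, C 11.7 → max 137.4 km
Site B: residuals A 32.9, B 86.9, C 38.6 → max 86.9 km
Site C: residuals A 0.0, B 0.0, C 0.0 → max 0.0 km
Site D: residuals A 113.6, B 31.2, C 95.7 → max 113.6 km
Only Site C has all residuals ≈ 0.

Site C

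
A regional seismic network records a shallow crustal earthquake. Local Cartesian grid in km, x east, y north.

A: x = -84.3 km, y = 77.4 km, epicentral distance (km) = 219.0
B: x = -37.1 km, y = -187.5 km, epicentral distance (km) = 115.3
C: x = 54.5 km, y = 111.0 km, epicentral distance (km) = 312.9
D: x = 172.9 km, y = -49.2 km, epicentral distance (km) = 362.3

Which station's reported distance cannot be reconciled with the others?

Solve using three stations at a time. Using A, B, C (subtract circle equations pairwise → linear system) gives (x, y) ≈ (-139.5, -134.5).
Distances from that point to each station vs reported:
  A: calculated 219.0 vs reported 219.0 → residual 0.0 km
  B: calculated 115.3 vs reported 115.3 → residual 0.0 km
  C: calculated 312.9 vs reported 312.9 → residual 0.0 km
  D: calculated 323.8 vs reported 362.3 → residual 38.5 km
A, B, C are mutually consistent (residuals ≈ 0); D is off by 38.5 km.

D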